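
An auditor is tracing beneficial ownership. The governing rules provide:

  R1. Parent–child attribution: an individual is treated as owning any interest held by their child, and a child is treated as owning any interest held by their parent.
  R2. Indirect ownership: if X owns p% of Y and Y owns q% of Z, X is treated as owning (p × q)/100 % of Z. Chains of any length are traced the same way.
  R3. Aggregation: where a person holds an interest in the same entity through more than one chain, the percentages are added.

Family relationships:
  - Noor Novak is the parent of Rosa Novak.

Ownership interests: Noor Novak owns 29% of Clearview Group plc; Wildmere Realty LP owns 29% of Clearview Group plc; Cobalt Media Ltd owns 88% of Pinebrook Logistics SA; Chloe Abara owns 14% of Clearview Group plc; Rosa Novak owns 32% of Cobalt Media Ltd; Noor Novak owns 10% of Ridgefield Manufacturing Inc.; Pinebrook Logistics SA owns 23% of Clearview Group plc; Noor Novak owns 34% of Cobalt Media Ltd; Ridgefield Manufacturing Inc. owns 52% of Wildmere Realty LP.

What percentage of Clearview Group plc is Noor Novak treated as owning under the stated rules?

43.8664%

By parent–child attribution (R1), Noor Novak is treated as also owning Rosa Novak's interest in Cobalt Media Ltd, giving 34% + 32% = 66%.
Chain via Ridgefield Manufacturing Inc. → Wildmere Realty LP (R2): 10% × 52% × 29% = 1.508% of Clearview Group plc.
Chain via Cobalt Media Ltd → Pinebrook Logistics SA (R2): 66% × 88% × 23% = 13.3584% of Clearview Group plc.
Direct interest in Clearview Group plc: 29%.
Aggregating (R3): 1.508% + 13.3584% + 29% = 43.8664%.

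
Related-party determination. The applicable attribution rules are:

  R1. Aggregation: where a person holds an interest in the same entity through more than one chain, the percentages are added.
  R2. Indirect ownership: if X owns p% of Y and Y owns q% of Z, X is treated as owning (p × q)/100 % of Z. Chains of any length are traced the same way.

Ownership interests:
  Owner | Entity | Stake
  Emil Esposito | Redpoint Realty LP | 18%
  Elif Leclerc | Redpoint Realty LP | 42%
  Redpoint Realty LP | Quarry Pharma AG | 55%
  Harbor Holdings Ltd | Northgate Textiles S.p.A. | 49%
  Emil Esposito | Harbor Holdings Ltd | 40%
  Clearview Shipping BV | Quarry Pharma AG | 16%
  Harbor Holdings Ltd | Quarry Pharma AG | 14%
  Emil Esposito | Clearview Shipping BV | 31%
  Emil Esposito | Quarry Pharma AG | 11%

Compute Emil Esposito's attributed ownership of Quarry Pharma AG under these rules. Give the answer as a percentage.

Chain via Clearview Shipping BV (R2): 31% × 16% = 4.96% of Quarry Pharma AG.
Chain via Harbor Holdings Ltd (R2): 40% × 14% = 5.6% of Quarry Pharma AG.
Chain via Redpoint Realty LP (R2): 18% × 55% = 9.9% of Quarry Pharma AG.
Direct interest in Quarry Pharma AG: 11%.
Aggregating (R1): 4.96% + 5.6% + 9.9% + 11% = 31.46%.

31.46%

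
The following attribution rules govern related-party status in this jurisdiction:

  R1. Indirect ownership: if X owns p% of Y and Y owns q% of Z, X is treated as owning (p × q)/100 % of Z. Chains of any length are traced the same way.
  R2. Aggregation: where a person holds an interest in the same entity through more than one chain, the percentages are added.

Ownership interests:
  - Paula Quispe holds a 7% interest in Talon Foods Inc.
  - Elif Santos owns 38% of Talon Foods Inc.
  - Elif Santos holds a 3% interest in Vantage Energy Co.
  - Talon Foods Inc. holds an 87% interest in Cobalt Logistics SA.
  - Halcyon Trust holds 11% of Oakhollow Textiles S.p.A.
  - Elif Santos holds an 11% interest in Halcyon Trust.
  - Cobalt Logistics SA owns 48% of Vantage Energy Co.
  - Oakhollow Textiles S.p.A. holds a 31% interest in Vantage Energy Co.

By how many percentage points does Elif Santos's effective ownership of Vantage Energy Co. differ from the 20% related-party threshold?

Chain via Talon Foods Inc. → Cobalt Logistics SA (R1): 38% × 87% × 48% = 15.8688% of Vantage Energy Co.
Chain via Halcyon Trust → Oakhollow Textiles S.p.A. (R1): 11% × 11% × 31% = 0.3751% of Vantage Energy Co.
Direct interest in Vantage Energy Co: 3%.
Aggregating (R2): 15.8688% + 0.3751% + 3% = 19.2439%.
19.2439% falls short of the 20% threshold by 0.7561 percentage points.

0.7561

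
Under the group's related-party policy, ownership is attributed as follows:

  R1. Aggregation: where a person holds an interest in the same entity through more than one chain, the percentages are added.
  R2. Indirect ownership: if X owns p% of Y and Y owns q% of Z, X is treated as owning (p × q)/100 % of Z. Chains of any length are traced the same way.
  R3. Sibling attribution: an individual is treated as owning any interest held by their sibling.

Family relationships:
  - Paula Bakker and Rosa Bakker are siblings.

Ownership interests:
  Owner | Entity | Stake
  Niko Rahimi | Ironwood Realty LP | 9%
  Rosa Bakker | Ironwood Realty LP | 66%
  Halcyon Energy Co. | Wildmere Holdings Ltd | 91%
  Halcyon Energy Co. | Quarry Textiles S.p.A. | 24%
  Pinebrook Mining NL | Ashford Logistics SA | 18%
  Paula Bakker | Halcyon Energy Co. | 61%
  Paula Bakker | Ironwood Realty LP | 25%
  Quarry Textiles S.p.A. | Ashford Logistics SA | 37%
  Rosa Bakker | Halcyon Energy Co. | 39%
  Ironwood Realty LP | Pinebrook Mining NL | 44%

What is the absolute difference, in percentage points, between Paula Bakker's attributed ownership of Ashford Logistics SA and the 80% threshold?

By sibling attribution (R3), Paula Bakker is treated as also owning Rosa Bakker's interest in Ironwood Realty LP, giving 25% + 66% = 91%.
By sibling attribution (R3), Paula Bakker is treated as also owning Rosa Bakker's interest in Halcyon Energy Co, giving 61% + 39% = 100%.
Chain via Ironwood Realty LP → Pinebrook Mining NL (R2): 91% × 44% × 18% = 7.2072% of Ashford Logistics SA.
Chain via Halcyon Energy Co. → Quarry Textiles S.p.A. (R2): 100% × 24% × 37% = 8.88% of Ashford Logistics SA.
Aggregating (R1): 7.2072% + 8.88% = 16.0872%.
16.0872% falls short of the 80% threshold by 63.9128 percentage points.

63.9128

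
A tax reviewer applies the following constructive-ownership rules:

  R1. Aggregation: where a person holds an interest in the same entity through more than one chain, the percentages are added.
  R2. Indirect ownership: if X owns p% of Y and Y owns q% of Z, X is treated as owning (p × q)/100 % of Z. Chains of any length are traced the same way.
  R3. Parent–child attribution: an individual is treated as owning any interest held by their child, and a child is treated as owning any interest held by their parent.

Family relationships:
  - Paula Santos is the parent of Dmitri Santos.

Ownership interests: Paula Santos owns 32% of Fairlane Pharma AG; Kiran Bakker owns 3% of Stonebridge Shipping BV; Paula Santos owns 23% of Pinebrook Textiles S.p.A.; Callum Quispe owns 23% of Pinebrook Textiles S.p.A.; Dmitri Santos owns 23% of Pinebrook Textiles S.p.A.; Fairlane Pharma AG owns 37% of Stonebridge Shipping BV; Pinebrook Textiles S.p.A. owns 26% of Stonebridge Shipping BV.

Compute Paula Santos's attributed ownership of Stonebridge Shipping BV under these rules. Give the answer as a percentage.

By parent–child attribution (R3), Paula Santos is treated as also owning Dmitri Santos's interest in Pinebrook Textiles S.p.A, giving 23% + 23% = 46%.
Chain via Pinebrook Textiles S.p.A. (R2): 46% × 26% = 11.96% of Stonebridge Shipping BV.
Chain via Fairlane Pharma AG (R2): 32% × 37% = 11.84% of Stonebridge Shipping BV.
Aggregating (R1): 11.96% + 11.84% = 23.8%.

23.8%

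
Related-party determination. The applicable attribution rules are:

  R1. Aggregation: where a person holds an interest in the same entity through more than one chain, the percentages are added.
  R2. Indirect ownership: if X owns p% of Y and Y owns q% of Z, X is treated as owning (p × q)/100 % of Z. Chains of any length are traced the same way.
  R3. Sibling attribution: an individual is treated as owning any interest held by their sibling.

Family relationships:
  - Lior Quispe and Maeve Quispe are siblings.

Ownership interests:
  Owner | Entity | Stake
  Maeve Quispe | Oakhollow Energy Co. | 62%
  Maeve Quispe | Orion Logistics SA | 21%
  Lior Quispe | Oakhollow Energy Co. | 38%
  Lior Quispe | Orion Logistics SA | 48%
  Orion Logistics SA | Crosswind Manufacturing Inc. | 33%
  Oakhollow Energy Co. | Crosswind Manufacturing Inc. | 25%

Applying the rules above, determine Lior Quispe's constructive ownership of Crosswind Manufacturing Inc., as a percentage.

By sibling attribution (R3), Lior Quispe is treated as also owning Maeve Quispe's interest in Orion Logistics SA, giving 48% + 21% = 69%.
By sibling attribution (R3), Lior Quispe is treated as also owning Maeve Quispe's interest in Oakhollow Energy Co, giving 38% + 62% = 100%.
Chain via Orion Logistics SA (R2): 69% × 33% = 22.77% of Crosswind Manufacturing Inc.
Chain via Oakhollow Energy Co. (R2): 100% × 25% = 25% of Crosswind Manufacturing Inc.
Aggregating (R1): 22.77% + 25% = 47.77%.

47.77%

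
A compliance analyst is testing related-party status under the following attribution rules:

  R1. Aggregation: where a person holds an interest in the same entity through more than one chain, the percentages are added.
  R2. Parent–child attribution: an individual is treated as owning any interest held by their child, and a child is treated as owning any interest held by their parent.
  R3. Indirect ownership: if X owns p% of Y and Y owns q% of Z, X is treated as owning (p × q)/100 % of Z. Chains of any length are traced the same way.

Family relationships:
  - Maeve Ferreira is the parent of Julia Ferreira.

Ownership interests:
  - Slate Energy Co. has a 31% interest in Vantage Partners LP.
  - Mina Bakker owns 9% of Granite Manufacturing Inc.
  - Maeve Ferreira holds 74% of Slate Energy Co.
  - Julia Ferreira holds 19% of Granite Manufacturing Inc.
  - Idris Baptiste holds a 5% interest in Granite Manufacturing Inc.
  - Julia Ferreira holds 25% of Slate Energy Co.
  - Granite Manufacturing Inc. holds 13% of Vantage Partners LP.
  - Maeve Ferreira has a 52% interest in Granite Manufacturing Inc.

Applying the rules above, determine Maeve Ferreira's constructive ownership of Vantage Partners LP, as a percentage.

By parent–child attribution (R2), Maeve Ferreira is treated as also owning Julia Ferreira's interest in Slate Energy Co, giving 74% + 25% = 99%.
By parent–child attribution (R2), Maeve Ferreira is treated as also owning Julia Ferreira's interest in Granite Manufacturing Inc, giving 52% + 19% = 71%.
Chain via Slate Energy Co. (R3): 99% × 31% = 30.69% of Vantage Partners LP.
Chain via Granite Manufacturing Inc. (R3): 71% × 13% = 9.23% of Vantage Partners LP.
Aggregating (R1): 30.69% + 9.23% = 39.92%.

39.92%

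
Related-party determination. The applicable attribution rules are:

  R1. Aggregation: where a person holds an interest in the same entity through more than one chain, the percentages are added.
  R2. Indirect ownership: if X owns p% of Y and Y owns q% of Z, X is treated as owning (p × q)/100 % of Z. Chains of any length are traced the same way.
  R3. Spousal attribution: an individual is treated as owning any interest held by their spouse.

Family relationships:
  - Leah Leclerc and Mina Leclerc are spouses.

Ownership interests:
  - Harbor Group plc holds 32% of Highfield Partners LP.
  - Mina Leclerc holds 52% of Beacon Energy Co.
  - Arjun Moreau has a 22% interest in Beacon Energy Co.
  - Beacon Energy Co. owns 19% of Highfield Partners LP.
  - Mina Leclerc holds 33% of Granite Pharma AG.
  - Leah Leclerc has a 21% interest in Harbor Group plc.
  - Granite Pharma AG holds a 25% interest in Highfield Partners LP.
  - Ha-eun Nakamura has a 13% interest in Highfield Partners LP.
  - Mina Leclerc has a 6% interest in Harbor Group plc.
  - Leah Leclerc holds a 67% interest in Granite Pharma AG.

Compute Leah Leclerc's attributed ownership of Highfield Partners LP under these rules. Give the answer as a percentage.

43.52%

By spousal attribution (R3), Leah Leclerc is treated as also owning Mina Leclerc's interest in Granite Pharma AG, giving 67% + 33% = 100%.
By spousal attribution (R3), Leah Leclerc is treated as also owning Mina Leclerc's interest in Harbor Group plc, giving 21% + 6% = 27%.
By spousal attribution (R3), Leah Leclerc is treated as owning Mina Leclerc's 52% interest in Beacon Energy Co.
Chain via Granite Pharma AG (R2): 100% × 25% = 25% of Highfield Partners LP.
Chain via Harbor Group plc (R2): 27% × 32% = 8.64% of Highfield Partners LP.
Chain via Beacon Energy Co. (R2): 52% × 19% = 9.88% of Highfield Partners LP.
Aggregating (R1): 25% + 8.64% + 9.88% = 43.52%.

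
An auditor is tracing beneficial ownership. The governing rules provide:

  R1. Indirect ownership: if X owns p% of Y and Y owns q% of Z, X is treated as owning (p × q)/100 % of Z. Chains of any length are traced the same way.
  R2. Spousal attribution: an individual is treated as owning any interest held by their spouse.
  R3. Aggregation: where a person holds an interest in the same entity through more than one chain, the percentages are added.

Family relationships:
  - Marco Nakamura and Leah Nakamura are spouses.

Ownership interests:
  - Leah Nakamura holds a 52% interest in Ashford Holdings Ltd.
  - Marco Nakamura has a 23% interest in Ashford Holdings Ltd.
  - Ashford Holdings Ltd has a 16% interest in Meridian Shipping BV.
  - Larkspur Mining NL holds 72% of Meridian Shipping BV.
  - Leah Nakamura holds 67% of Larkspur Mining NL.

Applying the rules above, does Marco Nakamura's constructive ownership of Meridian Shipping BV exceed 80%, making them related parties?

By spousal attribution (R2), Marco Nakamura is treated as also owning Leah Nakamura's interest in Ashford Holdings Ltd, giving 23% + 52% = 75%.
By spousal attribution (R2), Marco Nakamura is treated as owning Leah Nakamura's 67% interest in Larkspur Mining NL.
Chain via Ashford Holdings Ltd (R1): 75% × 16% = 12% of Meridian Shipping BV.
Chain via Larkspur Mining NL (R1): 67% × 72% = 48.24% of Meridian Shipping BV.
Aggregating (R3): 12% + 48.24% = 60.24%.
60.24% does not exceed the 80% threshold, so Marco is not a related party to Meridian Shipping BV.

No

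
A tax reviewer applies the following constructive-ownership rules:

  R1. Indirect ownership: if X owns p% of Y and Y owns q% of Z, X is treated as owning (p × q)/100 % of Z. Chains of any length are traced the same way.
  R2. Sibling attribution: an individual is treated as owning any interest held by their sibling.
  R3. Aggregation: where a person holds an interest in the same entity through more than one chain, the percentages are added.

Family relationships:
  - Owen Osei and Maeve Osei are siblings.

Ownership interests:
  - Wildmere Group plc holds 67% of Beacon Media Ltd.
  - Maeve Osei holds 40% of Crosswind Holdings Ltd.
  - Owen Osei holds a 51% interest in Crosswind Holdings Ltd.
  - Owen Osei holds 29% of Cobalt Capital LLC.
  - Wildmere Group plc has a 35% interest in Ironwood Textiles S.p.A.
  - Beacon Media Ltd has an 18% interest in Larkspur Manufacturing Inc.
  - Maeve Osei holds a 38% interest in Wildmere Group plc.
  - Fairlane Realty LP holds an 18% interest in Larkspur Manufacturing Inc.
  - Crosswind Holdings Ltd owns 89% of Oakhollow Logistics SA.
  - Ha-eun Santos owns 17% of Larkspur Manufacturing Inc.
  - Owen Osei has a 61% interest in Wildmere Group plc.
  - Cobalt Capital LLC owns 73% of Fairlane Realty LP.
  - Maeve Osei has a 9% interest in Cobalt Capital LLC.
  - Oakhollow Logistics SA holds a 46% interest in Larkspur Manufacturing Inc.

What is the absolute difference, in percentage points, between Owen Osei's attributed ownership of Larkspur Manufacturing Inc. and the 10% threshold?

By sibling attribution (R2), Owen Osei is treated as also owning Maeve Osei's interest in Cobalt Capital LLC, giving 29% + 9% = 38%.
By sibling attribution (R2), Owen Osei is treated as also owning Maeve Osei's interest in Wildmere Group plc, giving 61% + 38% = 99%.
By sibling attribution (R2), Owen Osei is treated as also owning Maeve Osei's interest in Crosswind Holdings Ltd, giving 51% + 40% = 91%.
Chain via Cobalt Capital LLC → Fairlane Realty LP (R1): 38% × 73% × 18% = 4.9932% of Larkspur Manufacturing Inc.
Chain via Wildmere Group plc → Beacon Media Ltd (R1): 99% × 67% × 18% = 11.9394% of Larkspur Manufacturing Inc.
Chain via Crosswind Holdings Ltd → Oakhollow Logistics SA (R1): 91% × 89% × 46% = 37.2554% of Larkspur Manufacturing Inc.
Aggregating (R3): 4.9932% + 11.9394% + 37.2554% = 54.188%.
54.188% exceeds the 10% threshold by 44.188 percentage points.

44.188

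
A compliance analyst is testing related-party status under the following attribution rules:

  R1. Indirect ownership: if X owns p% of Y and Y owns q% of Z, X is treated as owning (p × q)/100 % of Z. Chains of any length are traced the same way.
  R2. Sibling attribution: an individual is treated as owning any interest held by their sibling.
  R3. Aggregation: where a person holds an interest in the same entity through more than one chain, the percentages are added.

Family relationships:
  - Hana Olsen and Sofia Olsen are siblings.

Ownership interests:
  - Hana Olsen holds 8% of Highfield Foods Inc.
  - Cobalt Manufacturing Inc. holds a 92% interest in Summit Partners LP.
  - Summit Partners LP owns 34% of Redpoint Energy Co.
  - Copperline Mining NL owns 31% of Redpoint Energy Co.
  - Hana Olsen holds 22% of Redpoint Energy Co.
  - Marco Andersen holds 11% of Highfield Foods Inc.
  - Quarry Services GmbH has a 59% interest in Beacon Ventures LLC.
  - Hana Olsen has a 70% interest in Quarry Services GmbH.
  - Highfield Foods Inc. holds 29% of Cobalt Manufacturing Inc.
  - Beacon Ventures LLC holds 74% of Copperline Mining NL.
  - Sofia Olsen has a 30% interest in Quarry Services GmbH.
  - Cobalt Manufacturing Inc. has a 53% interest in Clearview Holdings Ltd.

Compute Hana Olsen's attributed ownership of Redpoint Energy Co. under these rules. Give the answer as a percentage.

36.260296%

By sibling attribution (R2), Hana Olsen is treated as also owning Sofia Olsen's interest in Quarry Services GmbH, giving 70% + 30% = 100%.
Chain via Highfield Foods Inc. → Cobalt Manufacturing Inc. → Summit Partners LP (R1): 8% × 29% × 92% × 34% = 0.725696% of Redpoint Energy Co.
Chain via Quarry Services GmbH → Beacon Ventures LLC → Copperline Mining NL (R1): 100% × 59% × 74% × 31% = 13.5346% of Redpoint Energy Co.
Direct interest in Redpoint Energy Co: 22%.
Aggregating (R3): 0.725696% + 13.5346% + 22% = 36.260296%.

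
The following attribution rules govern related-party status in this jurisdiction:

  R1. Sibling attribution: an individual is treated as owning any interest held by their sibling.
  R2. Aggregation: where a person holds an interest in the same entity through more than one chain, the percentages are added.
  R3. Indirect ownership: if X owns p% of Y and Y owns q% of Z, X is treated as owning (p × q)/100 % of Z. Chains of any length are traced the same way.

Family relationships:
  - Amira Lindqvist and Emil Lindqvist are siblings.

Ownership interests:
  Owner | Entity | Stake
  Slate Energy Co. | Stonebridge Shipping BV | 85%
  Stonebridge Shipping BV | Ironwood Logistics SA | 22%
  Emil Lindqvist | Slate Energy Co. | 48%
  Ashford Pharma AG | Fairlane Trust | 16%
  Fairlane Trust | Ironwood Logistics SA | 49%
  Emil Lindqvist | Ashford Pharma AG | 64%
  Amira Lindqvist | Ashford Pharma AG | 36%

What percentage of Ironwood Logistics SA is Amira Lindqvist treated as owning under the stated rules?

16.816%

By sibling attribution (R1), Amira Lindqvist is treated as also owning Emil Lindqvist's interest in Ashford Pharma AG, giving 36% + 64% = 100%.
By sibling attribution (R1), Amira Lindqvist is treated as owning Emil Lindqvist's 48% interest in Slate Energy Co.
Chain via Ashford Pharma AG → Fairlane Trust (R3): 100% × 16% × 49% = 7.84% of Ironwood Logistics SA.
Chain via Slate Energy Co. → Stonebridge Shipping BV (R3): 48% × 85% × 22% = 8.976% of Ironwood Logistics SA.
Aggregating (R2): 7.84% + 8.976% = 16.816%.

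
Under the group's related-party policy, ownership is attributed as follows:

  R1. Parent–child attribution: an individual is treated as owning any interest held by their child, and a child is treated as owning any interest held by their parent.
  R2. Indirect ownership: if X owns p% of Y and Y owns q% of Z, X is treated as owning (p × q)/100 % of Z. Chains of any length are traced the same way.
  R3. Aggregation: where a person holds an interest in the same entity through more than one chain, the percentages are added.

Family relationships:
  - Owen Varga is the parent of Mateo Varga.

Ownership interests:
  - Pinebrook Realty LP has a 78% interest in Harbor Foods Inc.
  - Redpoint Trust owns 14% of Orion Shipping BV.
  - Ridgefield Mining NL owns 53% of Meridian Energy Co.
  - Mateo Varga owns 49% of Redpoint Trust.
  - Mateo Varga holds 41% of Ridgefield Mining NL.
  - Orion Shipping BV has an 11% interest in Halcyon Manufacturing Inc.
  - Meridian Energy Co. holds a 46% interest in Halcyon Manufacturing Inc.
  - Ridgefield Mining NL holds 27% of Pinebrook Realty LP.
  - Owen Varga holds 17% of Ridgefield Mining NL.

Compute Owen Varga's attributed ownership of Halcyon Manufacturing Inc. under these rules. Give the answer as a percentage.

By parent–child attribution (R1), Owen Varga is treated as also owning Mateo Varga's interest in Ridgefield Mining NL, giving 17% + 41% = 58%.
By parent–child attribution (R1), Owen Varga is treated as owning Mateo Varga's 49% interest in Redpoint Trust.
Chain via Ridgefield Mining NL → Meridian Energy Co. (R2): 58% × 53% × 46% = 14.1404% of Halcyon Manufacturing Inc.
Chain via Redpoint Trust → Orion Shipping BV (R2): 49% × 14% × 11% = 0.7546% of Halcyon Manufacturing Inc.
Aggregating (R3): 14.1404% + 0.7546% = 14.895%.

14.895%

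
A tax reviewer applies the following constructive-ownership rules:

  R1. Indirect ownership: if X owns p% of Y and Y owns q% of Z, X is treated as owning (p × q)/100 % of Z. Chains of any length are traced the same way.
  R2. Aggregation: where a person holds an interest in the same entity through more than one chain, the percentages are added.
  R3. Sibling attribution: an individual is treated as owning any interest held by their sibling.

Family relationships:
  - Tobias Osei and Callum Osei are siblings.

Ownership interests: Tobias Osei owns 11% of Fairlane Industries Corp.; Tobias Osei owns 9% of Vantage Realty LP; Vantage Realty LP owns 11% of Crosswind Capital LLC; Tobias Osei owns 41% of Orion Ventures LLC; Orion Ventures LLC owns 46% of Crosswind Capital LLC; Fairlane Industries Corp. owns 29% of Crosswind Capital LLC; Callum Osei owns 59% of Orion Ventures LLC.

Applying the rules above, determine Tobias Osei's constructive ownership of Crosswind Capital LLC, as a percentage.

50.18%

By sibling attribution (R3), Tobias Osei is treated as also owning Callum Osei's interest in Orion Ventures LLC, giving 41% + 59% = 100%.
Chain via Orion Ventures LLC (R1): 100% × 46% = 46% of Crosswind Capital LLC.
Chain via Fairlane Industries Corp. (R1): 11% × 29% = 3.19% of Crosswind Capital LLC.
Chain via Vantage Realty LP (R1): 9% × 11% = 0.99% of Crosswind Capital LLC.
Aggregating (R2): 46% + 3.19% + 0.99% = 50.18%.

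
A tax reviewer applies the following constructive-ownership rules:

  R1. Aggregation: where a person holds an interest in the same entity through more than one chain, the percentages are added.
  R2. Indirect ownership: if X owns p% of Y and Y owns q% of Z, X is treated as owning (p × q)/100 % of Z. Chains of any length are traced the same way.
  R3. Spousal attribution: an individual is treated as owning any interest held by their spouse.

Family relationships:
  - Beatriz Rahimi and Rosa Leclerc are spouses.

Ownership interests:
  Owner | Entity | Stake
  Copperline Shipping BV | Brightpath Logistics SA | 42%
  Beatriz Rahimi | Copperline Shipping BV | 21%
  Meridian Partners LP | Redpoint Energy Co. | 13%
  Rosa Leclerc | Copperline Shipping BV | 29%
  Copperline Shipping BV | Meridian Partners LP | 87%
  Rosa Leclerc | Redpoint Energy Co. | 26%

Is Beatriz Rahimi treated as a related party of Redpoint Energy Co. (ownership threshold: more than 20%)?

Yes

By spousal attribution (R3), Beatriz Rahimi is treated as also owning Rosa Leclerc's interest in Copperline Shipping BV, giving 21% + 29% = 50%.
By spousal attribution (R3), Beatriz Rahimi is treated as owning Rosa Leclerc's 26% interest in Redpoint Energy Co.
Chain via Copperline Shipping BV → Meridian Partners LP (R2): 50% × 87% × 13% = 5.655% of Redpoint Energy Co.
Direct interest in Redpoint Energy Co: 26%.
Aggregating (R1): 5.655% + 26% = 31.655%.
31.655% exceeds the 20% threshold, so Beatriz is a related party to Redpoint Energy Co.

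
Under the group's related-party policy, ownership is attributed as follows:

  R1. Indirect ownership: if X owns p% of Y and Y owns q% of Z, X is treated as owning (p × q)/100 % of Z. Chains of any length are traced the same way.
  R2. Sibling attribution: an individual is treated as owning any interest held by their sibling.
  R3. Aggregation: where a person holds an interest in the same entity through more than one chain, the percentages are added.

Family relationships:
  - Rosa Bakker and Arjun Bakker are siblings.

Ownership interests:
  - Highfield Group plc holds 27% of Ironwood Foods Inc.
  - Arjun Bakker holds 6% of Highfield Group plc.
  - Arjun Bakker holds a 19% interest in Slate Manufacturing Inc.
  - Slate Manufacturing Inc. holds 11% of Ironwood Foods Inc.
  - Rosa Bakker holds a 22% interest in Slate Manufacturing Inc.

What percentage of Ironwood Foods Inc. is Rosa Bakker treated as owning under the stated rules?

By sibling attribution (R2), Rosa Bakker is treated as also owning Arjun Bakker's interest in Slate Manufacturing Inc, giving 22% + 19% = 41%.
By sibling attribution (R2), Rosa Bakker is treated as owning Arjun Bakker's 6% interest in Highfield Group plc.
Chain via Slate Manufacturing Inc. (R1): 41% × 11% = 4.51% of Ironwood Foods Inc.
Chain via Highfield Group plc (R1): 6% × 27% = 1.62% of Ironwood Foods Inc.
Aggregating (R3): 4.51% + 1.62% = 6.13%.

6.13%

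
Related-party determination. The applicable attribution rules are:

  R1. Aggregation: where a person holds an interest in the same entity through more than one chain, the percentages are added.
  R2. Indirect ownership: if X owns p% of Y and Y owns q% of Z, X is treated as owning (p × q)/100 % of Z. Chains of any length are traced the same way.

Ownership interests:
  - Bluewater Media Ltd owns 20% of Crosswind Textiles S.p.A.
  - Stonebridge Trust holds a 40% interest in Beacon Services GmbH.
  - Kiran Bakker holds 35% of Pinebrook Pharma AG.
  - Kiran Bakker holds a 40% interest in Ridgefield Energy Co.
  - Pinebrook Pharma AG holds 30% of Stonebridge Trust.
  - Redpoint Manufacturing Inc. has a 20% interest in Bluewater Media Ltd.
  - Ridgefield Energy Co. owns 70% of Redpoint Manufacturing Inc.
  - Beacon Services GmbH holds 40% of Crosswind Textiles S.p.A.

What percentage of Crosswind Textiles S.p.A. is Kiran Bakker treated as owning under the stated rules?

Chain via Ridgefield Energy Co. → Redpoint Manufacturing Inc. → Bluewater Media Ltd (R2): 40% × 70% × 20% × 20% = 1.12% of Crosswind Textiles S.p.A.
Chain via Pinebrook Pharma AG → Stonebridge Trust → Beacon Services GmbH (R2): 35% × 30% × 40% × 40% = 1.68% of Crosswind Textiles S.p.A.
Aggregating (R1): 1.12% + 1.68% = 2.8%.

2.8%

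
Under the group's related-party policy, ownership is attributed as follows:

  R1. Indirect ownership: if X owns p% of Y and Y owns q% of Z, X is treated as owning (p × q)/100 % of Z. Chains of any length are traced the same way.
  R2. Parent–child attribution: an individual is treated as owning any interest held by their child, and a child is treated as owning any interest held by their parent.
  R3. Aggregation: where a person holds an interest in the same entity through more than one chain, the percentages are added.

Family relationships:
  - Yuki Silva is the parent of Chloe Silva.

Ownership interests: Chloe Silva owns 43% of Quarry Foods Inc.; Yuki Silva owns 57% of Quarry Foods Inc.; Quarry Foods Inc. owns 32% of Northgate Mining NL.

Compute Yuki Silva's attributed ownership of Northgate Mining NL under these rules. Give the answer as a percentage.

32%

By parent–child attribution (R2), Yuki Silva is treated as also owning Chloe Silva's interest in Quarry Foods Inc, giving 57% + 43% = 100%.
Chain via Quarry Foods Inc. (R1): 100% × 32% = 32% of Northgate Mining NL.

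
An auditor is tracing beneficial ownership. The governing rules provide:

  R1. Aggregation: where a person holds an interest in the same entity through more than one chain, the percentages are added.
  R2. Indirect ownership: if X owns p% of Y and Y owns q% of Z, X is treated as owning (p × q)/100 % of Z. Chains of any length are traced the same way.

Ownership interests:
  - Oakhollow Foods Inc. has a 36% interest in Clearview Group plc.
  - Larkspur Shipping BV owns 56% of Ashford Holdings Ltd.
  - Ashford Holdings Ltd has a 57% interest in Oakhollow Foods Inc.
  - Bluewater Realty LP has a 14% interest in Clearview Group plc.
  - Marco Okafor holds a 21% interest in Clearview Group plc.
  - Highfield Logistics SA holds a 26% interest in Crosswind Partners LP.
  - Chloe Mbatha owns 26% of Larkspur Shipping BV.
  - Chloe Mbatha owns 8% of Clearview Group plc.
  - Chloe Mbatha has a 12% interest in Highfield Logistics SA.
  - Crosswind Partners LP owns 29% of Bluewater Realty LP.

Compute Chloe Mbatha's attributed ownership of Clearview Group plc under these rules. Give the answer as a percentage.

11.114384%

Chain via Highfield Logistics SA → Crosswind Partners LP → Bluewater Realty LP (R2): 12% × 26% × 29% × 14% = 0.126672% of Clearview Group plc.
Chain via Larkspur Shipping BV → Ashford Holdings Ltd → Oakhollow Foods Inc. (R2): 26% × 56% × 57% × 36% = 2.987712% of Clearview Group plc.
Direct interest in Clearview Group plc: 8%.
Aggregating (R1): 0.126672% + 2.987712% + 8% = 11.114384%.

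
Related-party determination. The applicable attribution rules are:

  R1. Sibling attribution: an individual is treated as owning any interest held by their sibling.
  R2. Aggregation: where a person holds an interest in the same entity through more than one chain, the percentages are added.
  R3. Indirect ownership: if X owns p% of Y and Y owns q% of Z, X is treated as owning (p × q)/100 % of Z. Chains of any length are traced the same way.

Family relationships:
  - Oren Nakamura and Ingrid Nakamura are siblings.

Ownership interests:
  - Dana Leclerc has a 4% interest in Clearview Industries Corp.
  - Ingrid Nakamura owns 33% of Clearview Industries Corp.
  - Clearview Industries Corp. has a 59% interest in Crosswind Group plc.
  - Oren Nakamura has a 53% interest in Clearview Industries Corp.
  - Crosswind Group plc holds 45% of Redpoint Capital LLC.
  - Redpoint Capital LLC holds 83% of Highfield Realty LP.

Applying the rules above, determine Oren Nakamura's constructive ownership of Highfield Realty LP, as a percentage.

18.95139%

By sibling attribution (R1), Oren Nakamura is treated as also owning Ingrid Nakamura's interest in Clearview Industries Corp, giving 53% + 33% = 86%.
Chain via Clearview Industries Corp. → Crosswind Group plc → Redpoint Capital LLC (R3): 86% × 59% × 45% × 83% = 18.95139% of Highfield Realty LP.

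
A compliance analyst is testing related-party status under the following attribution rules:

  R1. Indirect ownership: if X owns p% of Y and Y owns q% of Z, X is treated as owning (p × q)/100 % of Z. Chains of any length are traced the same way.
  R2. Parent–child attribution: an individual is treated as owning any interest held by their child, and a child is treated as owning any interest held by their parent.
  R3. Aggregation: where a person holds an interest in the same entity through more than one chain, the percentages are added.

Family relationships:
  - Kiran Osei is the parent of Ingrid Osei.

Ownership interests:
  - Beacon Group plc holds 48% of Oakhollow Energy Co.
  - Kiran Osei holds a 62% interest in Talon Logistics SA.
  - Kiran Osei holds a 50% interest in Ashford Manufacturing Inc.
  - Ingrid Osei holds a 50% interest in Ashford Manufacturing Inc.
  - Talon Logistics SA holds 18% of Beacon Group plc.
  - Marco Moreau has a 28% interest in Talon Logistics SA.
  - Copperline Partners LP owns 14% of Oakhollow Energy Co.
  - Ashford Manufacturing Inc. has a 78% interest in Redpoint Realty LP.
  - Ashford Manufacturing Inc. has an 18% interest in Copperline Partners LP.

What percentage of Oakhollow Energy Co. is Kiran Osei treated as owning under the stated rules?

7.8768%

By parent–child attribution (R2), Kiran Osei is treated as also owning Ingrid Osei's interest in Ashford Manufacturing Inc, giving 50% + 50% = 100%.
Chain via Talon Logistics SA → Beacon Group plc (R1): 62% × 18% × 48% = 5.3568% of Oakhollow Energy Co.
Chain via Ashford Manufacturing Inc. → Copperline Partners LP (R1): 100% × 18% × 14% = 2.52% of Oakhollow Energy Co.
Aggregating (R3): 5.3568% + 2.52% = 7.8768%.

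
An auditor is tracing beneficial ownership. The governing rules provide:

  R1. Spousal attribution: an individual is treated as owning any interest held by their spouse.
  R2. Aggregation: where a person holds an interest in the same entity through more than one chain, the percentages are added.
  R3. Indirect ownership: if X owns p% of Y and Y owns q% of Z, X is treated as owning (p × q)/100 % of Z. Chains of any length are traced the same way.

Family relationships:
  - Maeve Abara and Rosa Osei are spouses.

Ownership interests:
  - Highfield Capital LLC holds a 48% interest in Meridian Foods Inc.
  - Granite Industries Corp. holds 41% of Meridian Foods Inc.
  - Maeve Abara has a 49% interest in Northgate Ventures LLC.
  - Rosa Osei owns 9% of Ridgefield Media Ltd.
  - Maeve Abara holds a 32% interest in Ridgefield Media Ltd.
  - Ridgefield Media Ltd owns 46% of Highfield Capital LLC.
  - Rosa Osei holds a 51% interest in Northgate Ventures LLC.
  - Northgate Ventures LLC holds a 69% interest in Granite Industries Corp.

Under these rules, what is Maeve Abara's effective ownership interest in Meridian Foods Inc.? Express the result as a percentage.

By spousal attribution (R1), Maeve Abara is treated as also owning Rosa Osei's interest in Ridgefield Media Ltd, giving 32% + 9% = 41%.
By spousal attribution (R1), Maeve Abara is treated as also owning Rosa Osei's interest in Northgate Ventures LLC, giving 49% + 51% = 100%.
Chain via Ridgefield Media Ltd → Highfield Capital LLC (R3): 41% × 46% × 48% = 9.0528% of Meridian Foods Inc.
Chain via Northgate Ventures LLC → Granite Industries Corp. (R3): 100% × 69% × 41% = 28.29% of Meridian Foods Inc.
Aggregating (R2): 9.0528% + 28.29% = 37.3428%.

37.3428%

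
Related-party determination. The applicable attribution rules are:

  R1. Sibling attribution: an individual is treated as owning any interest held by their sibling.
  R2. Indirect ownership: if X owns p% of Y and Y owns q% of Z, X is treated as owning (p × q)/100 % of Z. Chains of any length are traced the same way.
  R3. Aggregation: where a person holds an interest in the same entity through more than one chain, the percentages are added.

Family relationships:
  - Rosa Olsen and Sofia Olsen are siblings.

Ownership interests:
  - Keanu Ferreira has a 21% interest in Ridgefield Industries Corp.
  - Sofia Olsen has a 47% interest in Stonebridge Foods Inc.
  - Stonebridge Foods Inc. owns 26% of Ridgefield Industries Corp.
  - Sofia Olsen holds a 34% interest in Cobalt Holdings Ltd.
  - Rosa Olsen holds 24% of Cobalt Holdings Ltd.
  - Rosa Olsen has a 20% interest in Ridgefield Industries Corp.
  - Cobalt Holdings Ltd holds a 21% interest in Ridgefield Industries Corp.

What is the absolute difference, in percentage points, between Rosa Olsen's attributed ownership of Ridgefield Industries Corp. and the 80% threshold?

By sibling attribution (R1), Rosa Olsen is treated as also owning Sofia Olsen's interest in Cobalt Holdings Ltd, giving 24% + 34% = 58%.
By sibling attribution (R1), Rosa Olsen is treated as owning Sofia Olsen's 47% interest in Stonebridge Foods Inc.
Chain via Cobalt Holdings Ltd (R2): 58% × 21% = 12.18% of Ridgefield Industries Corp.
Direct interest in Ridgefield Industries Corp: 20%.
Chain via Stonebridge Foods Inc. (R2): 47% × 26% = 12.22% of Ridgefield Industries Corp.
Aggregating (R3): 12.18% + 20% + 12.22% = 44.4%.
44.4% falls short of the 80% threshold by 35.6 percentage points.

35.6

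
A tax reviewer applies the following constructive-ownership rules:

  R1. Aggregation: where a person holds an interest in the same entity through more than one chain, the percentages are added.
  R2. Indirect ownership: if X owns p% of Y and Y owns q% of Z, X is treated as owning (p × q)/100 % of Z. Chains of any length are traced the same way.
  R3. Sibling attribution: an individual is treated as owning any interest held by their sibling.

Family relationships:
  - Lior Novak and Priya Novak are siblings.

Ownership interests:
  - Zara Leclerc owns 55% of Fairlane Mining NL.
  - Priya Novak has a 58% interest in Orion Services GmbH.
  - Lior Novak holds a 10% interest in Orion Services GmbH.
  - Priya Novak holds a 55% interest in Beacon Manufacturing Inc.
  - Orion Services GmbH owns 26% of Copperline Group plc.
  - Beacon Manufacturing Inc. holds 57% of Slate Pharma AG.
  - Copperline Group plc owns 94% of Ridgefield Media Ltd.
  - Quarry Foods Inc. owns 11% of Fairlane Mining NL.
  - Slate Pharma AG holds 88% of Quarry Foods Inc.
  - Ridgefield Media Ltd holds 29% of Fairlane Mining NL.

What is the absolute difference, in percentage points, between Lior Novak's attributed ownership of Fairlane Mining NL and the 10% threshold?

By sibling attribution (R3), Lior Novak is treated as also owning Priya Novak's interest in Orion Services GmbH, giving 10% + 58% = 68%.
By sibling attribution (R3), Lior Novak is treated as owning Priya Novak's 55% interest in Beacon Manufacturing Inc.
Chain via Orion Services GmbH → Copperline Group plc → Ridgefield Media Ltd (R2): 68% × 26% × 94% × 29% = 4.819568% of Fairlane Mining NL.
Chain via Beacon Manufacturing Inc. → Slate Pharma AG → Quarry Foods Inc. (R2): 55% × 57% × 88% × 11% = 3.03468% of Fairlane Mining NL.
Aggregating (R1): 4.819568% + 3.03468% = 7.854248%.
7.854248% falls short of the 10% threshold by 2.145752 percentage points.

2.145752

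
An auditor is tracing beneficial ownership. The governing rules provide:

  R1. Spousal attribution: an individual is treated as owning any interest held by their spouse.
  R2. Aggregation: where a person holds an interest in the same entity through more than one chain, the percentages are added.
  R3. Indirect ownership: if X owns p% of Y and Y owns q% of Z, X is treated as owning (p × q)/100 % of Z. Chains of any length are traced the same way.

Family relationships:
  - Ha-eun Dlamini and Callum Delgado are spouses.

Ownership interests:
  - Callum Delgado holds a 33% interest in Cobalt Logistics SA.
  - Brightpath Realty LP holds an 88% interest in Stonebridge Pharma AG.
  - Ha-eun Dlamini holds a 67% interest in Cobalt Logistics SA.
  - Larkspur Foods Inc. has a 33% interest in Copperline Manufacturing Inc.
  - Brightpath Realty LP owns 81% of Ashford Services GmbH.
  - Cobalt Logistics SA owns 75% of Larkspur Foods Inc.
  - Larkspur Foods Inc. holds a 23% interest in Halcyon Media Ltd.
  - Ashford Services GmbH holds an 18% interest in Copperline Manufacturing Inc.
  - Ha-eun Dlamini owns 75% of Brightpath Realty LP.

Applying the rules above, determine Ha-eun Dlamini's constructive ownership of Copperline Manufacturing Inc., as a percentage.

By spousal attribution (R1), Ha-eun Dlamini is treated as also owning Callum Delgado's interest in Cobalt Logistics SA, giving 67% + 33% = 100%.
Chain via Cobalt Logistics SA → Larkspur Foods Inc. (R3): 100% × 75% × 33% = 24.75% of Copperline Manufacturing Inc.
Chain via Brightpath Realty LP → Ashford Services GmbH (R3): 75% × 81% × 18% = 10.935% of Copperline Manufacturing Inc.
Aggregating (R2): 24.75% + 10.935% = 35.685%.

35.685%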